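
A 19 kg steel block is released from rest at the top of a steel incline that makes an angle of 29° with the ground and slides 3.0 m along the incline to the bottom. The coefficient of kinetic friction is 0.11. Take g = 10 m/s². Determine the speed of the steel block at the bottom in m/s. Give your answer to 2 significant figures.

The weight component along the incline is mg sin 29° = 92.114 N and the normal force is N = mg cos 29° = 166.178 N.
Friction up the slope is f = μN = 0.11 × 166.178 = 18.280 N, so the net downslope force is 92.114 − 18.280 = 73.834 N and a = 73.834 / 19 = 3.8860 m/s².
Starting from rest over a distance of 3.0 m, v² = 2aL = 2 × 3.8860 × 3.0 = 23.3160, so v = 4.8287 m/s.

4.8 m/s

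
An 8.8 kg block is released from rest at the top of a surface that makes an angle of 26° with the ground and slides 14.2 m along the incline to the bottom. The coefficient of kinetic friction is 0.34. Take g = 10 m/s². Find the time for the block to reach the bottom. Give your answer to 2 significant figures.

The weight component along the incline is mg sin 26° = 38.577 N and the normal force is N = mg cos 26° = 79.094 N.
Friction up the slope is f = μN = 0.34 × 79.094 = 26.892 N, so the net downslope force is 38.577 − 26.892 = 11.685 N and a = 11.685 / 8.8 = 1.3278 m/s².
Starting from rest, L = ½at², so t = √(2L/a) = √(2 × 14.2 / 1.3278) = 4.6248 s.

4.6 s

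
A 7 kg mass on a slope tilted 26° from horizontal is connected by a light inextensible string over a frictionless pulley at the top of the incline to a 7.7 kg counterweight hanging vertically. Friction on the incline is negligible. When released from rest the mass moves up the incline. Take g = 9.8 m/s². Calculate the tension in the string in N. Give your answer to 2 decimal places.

51.69 N

For the mass on the incline: the weight component along the slope is m₁g sin 26° = 7 × 9.8 × 0.4384 = 30.074 N and the normal force is N = m₁g cos 26° = 61.657 N.
Newton's second law for the mass (up-slope positive): T − 30.074 = 7 a. For the hanging counterweight (downward positive): 7.7 × 9.8 − T = 7.7 a.
Adding the two equations eliminates T: 45.386 = 14.7 a, so a = 3.0875 m/s².
Then from the hanging counterweight's equation, T = 7.7 × (9.8 − 3.0875) = 51.686 N.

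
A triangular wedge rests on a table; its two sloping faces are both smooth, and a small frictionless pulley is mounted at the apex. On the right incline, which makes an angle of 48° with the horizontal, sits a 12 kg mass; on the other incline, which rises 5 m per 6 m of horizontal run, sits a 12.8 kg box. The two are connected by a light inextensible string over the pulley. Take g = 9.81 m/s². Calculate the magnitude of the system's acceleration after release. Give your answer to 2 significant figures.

Resolve each weight along its own incline: the 12 kg mass has component 12 × 9.81 × sin 48° = 87.483 N down its slope, and the 12.8 kg mass has 12.8 × 9.81 × sin 39.81° = 80.387 N down its slope.
The 12 kg side's 87.483 N exceeds the other side's 80.387 N, so that mass slides down and the 12.8 kg mass slides up. Taking that direction as positive, Newton's second law for the whole system gives 87.483 − 80.387 = (12 + 12.8) a, so a = 7.096 / 24.8 = 0.2861 m/s².

0.29 m/s²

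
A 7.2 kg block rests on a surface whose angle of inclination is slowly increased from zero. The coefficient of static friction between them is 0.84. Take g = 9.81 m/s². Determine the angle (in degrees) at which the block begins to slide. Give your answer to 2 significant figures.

40°

At the threshold of sliding, static friction is at its maximum μ_s N and exactly balances the weight component along the incline: mg sin θ = μ_s mg cos θ.
Hence tan θ = μ_s = 0.84, so θ = arctan(0.84) = 40.0303°.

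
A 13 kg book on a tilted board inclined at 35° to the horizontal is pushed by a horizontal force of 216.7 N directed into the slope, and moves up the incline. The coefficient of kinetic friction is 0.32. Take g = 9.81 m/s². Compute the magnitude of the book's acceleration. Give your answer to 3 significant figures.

The horizontal push has components F cos 35° = 216.7 × 0.8192 = 177.521 N up the incline and F sin 35° = 216.7 × 0.5736 = 124.299 N pressing into the surface.
The normal force is therefore N = mg cos 35° + F sin 35° = 104.473 + 124.299 = 228.772 N, and kinetic friction down the slope is μN = 0.32 × 228.772 = 73.207 N.
Along the incline: F cos 35° − mg sin 35° − μN = ma, so 177.521 − 73.151 − 73.207 = 13 a, giving a = 2.3972 m/s².

2.40 m/s²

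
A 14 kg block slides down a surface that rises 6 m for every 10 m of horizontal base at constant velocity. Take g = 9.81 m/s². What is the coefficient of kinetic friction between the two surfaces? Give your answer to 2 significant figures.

0.60

At constant velocity the net force along the incline is zero: mg sin 30.96° = μ mg cos 30.96°.
So μ = tan 30.96° = 0.5145 / 0.8575 = 0.6000.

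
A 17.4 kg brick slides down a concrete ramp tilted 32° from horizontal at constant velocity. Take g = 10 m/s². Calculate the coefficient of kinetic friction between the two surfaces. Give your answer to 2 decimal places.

At constant velocity the net force along the incline is zero: mg sin 32° = μ mg cos 32°.
So μ = tan 32° = 0.5299 / 0.8480 = 0.6249.

0.62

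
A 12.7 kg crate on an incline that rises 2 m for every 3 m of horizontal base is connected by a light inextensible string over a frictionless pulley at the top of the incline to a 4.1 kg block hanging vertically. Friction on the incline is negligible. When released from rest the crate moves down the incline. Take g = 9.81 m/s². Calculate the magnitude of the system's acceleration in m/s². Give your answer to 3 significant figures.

1.72 m/s²

For the crate on the incline: the weight component along the slope is m₁g sin 33.69° = 12.7 × 9.81 × 0.5547 = 69.108 N and the normal force is N = m₁g cos 33.69° = 103.663 N.
Newton's second law for the crate (down-slope positive): 69.108 − T = 12.7 a. For the hanging block (upward positive): T − 4.1 × 9.81 = 4.1 a.
Adding the two equations eliminates T: 28.887 = 16.8 a, so a = 1.7195 m/s².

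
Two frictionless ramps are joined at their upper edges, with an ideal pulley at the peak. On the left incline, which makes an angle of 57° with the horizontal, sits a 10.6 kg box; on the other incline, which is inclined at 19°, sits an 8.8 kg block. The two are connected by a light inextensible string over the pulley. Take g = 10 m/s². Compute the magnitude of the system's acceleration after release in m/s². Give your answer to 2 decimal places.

3.11 m/s²

Resolve each weight along its own incline: the 10.6 kg mass has component 10.6 × 10 × sin 57° = 88.899 N down its slope, and the 8.8 kg mass has 8.8 × 10 × sin 19° = 28.650 N down its slope.
The 10.6 kg side's 88.899 N exceeds the other side's 28.650 N, so that mass slides down and the 8.8 kg mass slides up. Taking that direction as positive, Newton's second law for the whole system gives 88.899 − 28.650 = (10.6 + 8.8) a, so a = 60.249 / 19.4 = 3.1056 m/s².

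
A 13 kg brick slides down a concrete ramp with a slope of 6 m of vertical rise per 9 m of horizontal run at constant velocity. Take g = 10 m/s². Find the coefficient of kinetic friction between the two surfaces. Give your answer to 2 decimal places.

At constant velocity the net force along the incline is zero: mg sin 33.69° = μ mg cos 33.69°.
So μ = tan 33.69° = 0.5547 / 0.8321 = 0.6666.

0.67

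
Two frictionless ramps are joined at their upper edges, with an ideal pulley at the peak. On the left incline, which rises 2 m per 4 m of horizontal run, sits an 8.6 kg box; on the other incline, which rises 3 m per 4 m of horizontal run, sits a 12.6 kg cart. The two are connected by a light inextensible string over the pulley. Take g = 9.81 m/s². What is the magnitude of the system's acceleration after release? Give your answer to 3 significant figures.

Resolve each weight along its own incline: the 8.6 kg mass has component 8.6 × 9.81 × sin 26.57° = 37.730 N down its slope, and the 12.6 kg mass has 12.6 × 9.81 × sin 36.87° = 74.164 N down its slope.
The 12.6 kg side's 74.164 N exceeds the other side's 37.730 N, so that mass slides down and the 8.6 kg mass slides up. Taking that direction as positive, Newton's second law for the whole system gives 74.164 − 37.730 = (8.6 + 12.6) a, so a = 36.434 / 21.2 = 1.7186 m/s².

1.72 m/s²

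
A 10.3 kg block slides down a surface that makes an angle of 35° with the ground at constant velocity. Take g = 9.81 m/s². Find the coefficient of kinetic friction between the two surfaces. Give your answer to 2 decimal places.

0.70

At constant velocity the net force along the incline is zero: mg sin 35° = μ mg cos 35°.
So μ = tan 35° = 0.5736 / 0.8192 = 0.7002.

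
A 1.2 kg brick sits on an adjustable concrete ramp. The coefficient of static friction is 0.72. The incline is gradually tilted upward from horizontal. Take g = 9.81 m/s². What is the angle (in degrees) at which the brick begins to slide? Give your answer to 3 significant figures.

35.8°

At the threshold of sliding, static friction is at its maximum μ_s N and exactly balances the weight component along the incline: mg sin θ = μ_s mg cos θ.
Hence tan θ = μ_s = 0.72, so θ = arctan(0.72) = 35.7539°.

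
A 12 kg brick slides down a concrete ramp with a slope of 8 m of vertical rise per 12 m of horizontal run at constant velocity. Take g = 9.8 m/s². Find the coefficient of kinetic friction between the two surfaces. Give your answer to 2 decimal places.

At constant velocity the net force along the incline is zero: mg sin 33.69° = μ mg cos 33.69°.
So μ = tan 33.69° = 0.5547 / 0.8321 = 0.6666.

0.67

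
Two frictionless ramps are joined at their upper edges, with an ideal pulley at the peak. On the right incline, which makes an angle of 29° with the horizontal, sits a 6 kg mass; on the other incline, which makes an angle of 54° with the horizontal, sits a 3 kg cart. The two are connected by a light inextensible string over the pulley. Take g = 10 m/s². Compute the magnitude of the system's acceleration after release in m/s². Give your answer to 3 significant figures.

Resolve each weight along its own incline: the 6 kg mass has component 6 × 10 × sin 29° = 29.089 N down its slope, and the 3 kg mass has 3 × 10 × sin 54° = 24.271 N down its slope.
The 6 kg side's 29.089 N exceeds the other side's 24.271 N, so that mass slides down and the 3 kg mass slides up. Taking that direction as positive, Newton's second law for the whole system gives 29.089 − 24.271 = (6 + 3) a, so a = 4.818 / 9 = 0.5353 m/s².

0.535 m/s²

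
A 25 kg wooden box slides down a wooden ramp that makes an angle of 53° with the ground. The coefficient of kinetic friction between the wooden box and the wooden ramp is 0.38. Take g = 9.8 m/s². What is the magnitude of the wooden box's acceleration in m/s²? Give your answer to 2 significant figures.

Resolving the weight along the incline: the component pulling the wooden box down the slope is mg sin 53° = 25 × 9.8 × 0.7986 = 195.657 N, and the normal force is N = mg cos 53° = 25 × 9.8 × 0.6018 = 147.441 N.
Kinetic friction acts up the slope with magnitude f = μN = 0.38 × 147.441 = 56.028 N.
Net force along the incline is 195.657 − 56.028 = 139.629 N, so a = 139.629 / 25 = 5.5852 m/s².

5.6 m/s²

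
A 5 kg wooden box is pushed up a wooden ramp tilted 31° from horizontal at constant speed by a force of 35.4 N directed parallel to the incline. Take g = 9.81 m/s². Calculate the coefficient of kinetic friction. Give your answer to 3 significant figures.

0.241

At constant speed ΣF = 0 along the incline. The applied 35.4 N acts up the slope; the weight component mg sin 31° = 25.263 N and kinetic friction μN both act down the slope.
So 35.4 = 25.263 + μ × 42.044, giving μ = (35.4 − 25.263) / 42.044 = 0.2411.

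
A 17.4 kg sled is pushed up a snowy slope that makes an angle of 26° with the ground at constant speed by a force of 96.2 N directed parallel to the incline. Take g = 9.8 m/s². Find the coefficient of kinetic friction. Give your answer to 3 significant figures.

0.140

At constant speed ΣF = 0 along the incline. The applied 96.2 N acts up the slope; the weight component mg sin 26° = 74.751 N and kinetic friction μN both act down the slope.
So 96.2 = 74.751 + μ × 153.262, giving μ = (96.2 − 74.751) / 153.262 = 0.1399.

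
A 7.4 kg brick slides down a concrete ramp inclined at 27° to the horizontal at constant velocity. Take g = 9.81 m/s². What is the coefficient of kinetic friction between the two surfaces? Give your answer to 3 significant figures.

At constant velocity the net force along the incline is zero: mg sin 27° = μ mg cos 27°.
So μ = tan 27° = 0.4540 / 0.8910 = 0.5095.

0.510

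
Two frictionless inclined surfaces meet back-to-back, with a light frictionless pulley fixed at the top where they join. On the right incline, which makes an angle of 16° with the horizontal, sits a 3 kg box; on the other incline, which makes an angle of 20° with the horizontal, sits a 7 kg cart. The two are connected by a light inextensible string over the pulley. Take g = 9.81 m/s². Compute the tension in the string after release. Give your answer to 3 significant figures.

Resolve each weight along its own incline: the 3 kg mass has component 3 × 9.81 × sin 16° = 8.112 N down its slope, and the 7 kg mass has 7 × 9.81 × sin 20° = 23.487 N down its slope.
The 7 kg side's 23.487 N exceeds the other side's 8.112 N, so that mass slides down and the 3 kg mass slides up. Taking that direction as positive, Newton's second law for the whole system gives 23.487 − 8.112 = (3 + 7) a, so a = 15.375 / 10 = 1.5375 m/s².
For the 3 kg mass (up-slope positive): T − 8.112 = 3 × 1.5375, so T = 12.725 N.

12.7 N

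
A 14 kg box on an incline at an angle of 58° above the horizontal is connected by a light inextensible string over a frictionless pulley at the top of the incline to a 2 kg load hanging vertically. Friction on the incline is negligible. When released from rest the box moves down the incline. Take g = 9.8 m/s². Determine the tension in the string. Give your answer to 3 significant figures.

For the box on the incline: the weight component along the slope is m₁g sin 58° = 14 × 9.8 × 0.8480 = 116.346 N and the normal force is N = m₁g cos 58° = 72.705 N.
Newton's second law for the box (down-slope positive): 116.346 − T = 14 a. For the hanging load (upward positive): T − 2 × 9.8 = 2 a.
Adding the two equations eliminates T: 96.746 = 16 a, so a = 6.0466 m/s².
Then from the hanging load's equation, T = 2 × (9.8 + 6.0466) = 31.693 N.

31.7 N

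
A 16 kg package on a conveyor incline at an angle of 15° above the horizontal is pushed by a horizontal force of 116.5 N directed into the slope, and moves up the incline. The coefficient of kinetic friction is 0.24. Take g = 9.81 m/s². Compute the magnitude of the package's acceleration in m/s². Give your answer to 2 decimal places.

The horizontal push has components F cos 15° = 116.5 × 0.9659 = 112.527 N up the incline and F sin 15° = 116.5 × 0.2588 = 30.150 N pressing into the surface.
The normal force is therefore N = mg cos 15° + F sin 15° = 151.608 + 30.150 = 181.758 N, and kinetic friction down the slope is μN = 0.24 × 181.758 = 43.622 N.
Along the incline: F cos 15° − mg sin 15° − μN = ma, so 112.527 − 40.621 − 43.622 = 16 a, giving a = 1.7678 m/s².

1.77 m/s²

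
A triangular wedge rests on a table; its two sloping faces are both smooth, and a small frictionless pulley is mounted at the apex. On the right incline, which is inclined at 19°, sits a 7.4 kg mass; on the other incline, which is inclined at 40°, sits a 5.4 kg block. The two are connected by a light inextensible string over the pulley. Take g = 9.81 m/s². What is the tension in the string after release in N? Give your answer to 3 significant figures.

Resolve each weight along its own incline: the 7.4 kg mass has component 7.4 × 9.81 × sin 19° = 23.634 N down its slope, and the 5.4 kg mass has 5.4 × 9.81 × sin 40° = 34.051 N down its slope.
The 5.4 kg side's 34.051 N exceeds the other side's 23.634 N, so that mass slides down and the 7.4 kg mass slides up. Taking that direction as positive, Newton's second law for the whole system gives 34.051 − 23.634 = (7.4 + 5.4) a, so a = 10.417 / 12.8 = 0.8138 m/s².
For the 7.4 kg mass (up-slope positive): T − 23.634 = 7.4 × 0.8138, so T = 29.656 N.

29.7 N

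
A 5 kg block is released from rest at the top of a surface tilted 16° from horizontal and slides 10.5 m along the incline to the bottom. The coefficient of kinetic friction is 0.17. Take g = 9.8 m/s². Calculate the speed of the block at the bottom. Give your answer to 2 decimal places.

The weight component along the incline is mg sin 16° = 13.506 N and the normal force is N = mg cos 16° = 47.102 N.
Friction up the slope is f = μN = 0.17 × 47.102 = 8.007 N, so the net downslope force is 13.506 − 8.007 = 5.499 N and a = 5.499 / 5 = 1.0998 m/s².
Starting from rest over a distance of 10.5 m, v² = 2aL = 2 × 1.0998 × 10.5 = 23.0958, so v = 4.8058 m/s.

4.81 m/s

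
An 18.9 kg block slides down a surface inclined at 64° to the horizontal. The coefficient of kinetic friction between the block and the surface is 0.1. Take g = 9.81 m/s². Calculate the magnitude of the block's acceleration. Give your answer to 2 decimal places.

8.39 m/s²

Resolving the weight along the incline: the component pulling the block down the slope is mg sin 64° = 18.9 × 9.81 × 0.8988 = 166.646 N, and the normal force is N = mg cos 64° = 18.9 × 9.81 × 0.4384 = 81.283 N.
Kinetic friction acts up the slope with magnitude f = μN = 0.1 × 81.283 = 8.128 N.
Net force along the incline is 166.646 − 8.128 = 158.518 N, so a = 158.518 / 18.9 = 8.3872 m/s².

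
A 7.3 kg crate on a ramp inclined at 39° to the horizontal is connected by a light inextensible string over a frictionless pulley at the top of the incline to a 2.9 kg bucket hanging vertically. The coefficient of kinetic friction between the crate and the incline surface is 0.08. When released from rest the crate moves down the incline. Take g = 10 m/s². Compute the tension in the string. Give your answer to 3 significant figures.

32.5 N

For the crate on the incline: the weight component along the slope is m₁g sin 39° = 7.3 × 10 × 0.6293 = 45.939 N and the normal force is N = m₁g cos 39° = 56.732 N.
Kinetic friction opposes the crate's motion down the incline: f = μN = 0.08 × 56.732 = 4.539 N acting up the slope.
Newton's second law for the crate (down-slope positive): 45.939 − 4.539 − T = 7.3 a. For the hanging bucket (upward positive): T − 2.9 × 10 = 2.9 a.
Adding the two equations eliminates T: 12.400 = 10.2 a, so a = 1.2157 m/s².
Then from the hanging bucket's equation, T = 2.9 × (10 + 1.2157) = 32.526 N.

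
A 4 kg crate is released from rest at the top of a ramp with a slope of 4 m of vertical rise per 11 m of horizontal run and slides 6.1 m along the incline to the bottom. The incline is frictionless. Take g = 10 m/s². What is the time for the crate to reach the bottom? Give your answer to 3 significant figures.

1.89 s

The weight component along the incline is mg sin 19.98° = 13.670 N and the normal force is N = mg cos 19.98° = 37.592 N.
With no friction, a = g sin 19.98° = 3.4174 m/s².
Starting from rest, L = ½at², so t = √(2L/a) = √(2 × 6.1 / 3.4174) = 1.8894 s.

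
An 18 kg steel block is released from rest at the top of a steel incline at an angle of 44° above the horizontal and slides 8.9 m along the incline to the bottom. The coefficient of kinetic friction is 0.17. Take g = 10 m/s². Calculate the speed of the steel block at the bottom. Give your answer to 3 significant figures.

The weight component along the incline is mg sin 44° = 125.039 N and the normal force is N = mg cos 44° = 129.481 N.
Friction up the slope is f = μN = 0.17 × 129.481 = 22.012 N, so the net downslope force is 125.039 − 22.012 = 103.027 N and a = 103.027 / 18 = 5.7237 m/s².
Starting from rest over a distance of 8.9 m, v² = 2aL = 2 × 5.7237 × 8.9 = 101.8819, so v = 10.0937 m/s.

10.1 m/s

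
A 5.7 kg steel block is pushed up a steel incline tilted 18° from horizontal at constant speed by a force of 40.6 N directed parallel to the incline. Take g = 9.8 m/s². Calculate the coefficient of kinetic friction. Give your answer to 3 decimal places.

At constant speed ΣF = 0 along the incline. The applied 40.6 N acts up the slope; the weight component mg sin 18° = 17.262 N and kinetic friction μN both act down the slope.
So 40.6 = 17.262 + μ × 53.126, giving μ = (40.6 − 17.262) / 53.126 = 0.4393.

0.439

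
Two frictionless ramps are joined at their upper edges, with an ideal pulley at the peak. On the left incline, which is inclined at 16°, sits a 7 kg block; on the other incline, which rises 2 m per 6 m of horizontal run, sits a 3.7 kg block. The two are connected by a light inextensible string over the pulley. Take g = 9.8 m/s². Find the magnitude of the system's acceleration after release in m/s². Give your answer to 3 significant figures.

Resolve each weight along its own incline: the 7 kg mass has component 7 × 9.8 × sin 16° = 18.909 N down its slope, and the 3.7 kg mass has 3.7 × 9.8 × sin 18.43° = 11.466 N down its slope.
The 7 kg side's 18.909 N exceeds the other side's 11.466 N, so that mass slides down and the 3.7 kg mass slides up. Taking that direction as positive, Newton's second law for the whole system gives 18.909 − 11.466 = (7 + 3.7) a, so a = 7.443 / 10.7 = 0.6956 m/s².

0.696 m/s²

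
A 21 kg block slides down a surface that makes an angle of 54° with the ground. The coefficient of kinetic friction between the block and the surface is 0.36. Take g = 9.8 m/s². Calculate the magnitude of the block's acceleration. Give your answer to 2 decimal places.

Resolving the weight along the incline: the component pulling the block down the slope is mg sin 54° = 21 × 9.8 × 0.8090 = 166.492 N, and the normal force is N = mg cos 54° = 21 × 9.8 × 0.5878 = 120.969 N.
Kinetic friction acts up the slope with magnitude f = μN = 0.36 × 120.969 = 43.549 N.
Net force along the incline is 166.492 − 43.549 = 122.943 N, so a = 122.943 / 21 = 5.8544 m/s².

5.85 m/s²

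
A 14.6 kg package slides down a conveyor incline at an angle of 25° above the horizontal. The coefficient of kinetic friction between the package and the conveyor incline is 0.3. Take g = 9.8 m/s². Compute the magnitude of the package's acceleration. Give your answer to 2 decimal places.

Resolving the weight along the incline: the component pulling the package down the slope is mg sin 25° = 14.6 × 9.8 × 0.4226 = 60.466 N, and the normal force is N = mg cos 25° = 14.6 × 9.8 × 0.9063 = 129.673 N.
Kinetic friction acts up the slope with magnitude f = μN = 0.3 × 129.673 = 38.902 N.
Net force along the incline is 60.466 − 38.902 = 21.564 N, so a = 21.564 / 14.6 = 1.4770 m/s².

1.48 m/s²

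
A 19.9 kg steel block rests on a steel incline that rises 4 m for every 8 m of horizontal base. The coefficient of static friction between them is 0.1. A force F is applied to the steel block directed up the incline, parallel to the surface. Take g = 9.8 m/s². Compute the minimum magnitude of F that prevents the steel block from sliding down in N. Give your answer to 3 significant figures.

69.8 N

The normal force is N = mg cos 26.57° = 174.431 N. With F at its minimum the steel block is on the verge of sliding down, so static friction is at its maximum μ_s N = 0.1 × 174.431 = 17.443 N and acts up the slope.
Equilibrium along the incline: F + μ_s N = mg sin 26.57°, so F = 87.216 − 17.443 = 69.773 N.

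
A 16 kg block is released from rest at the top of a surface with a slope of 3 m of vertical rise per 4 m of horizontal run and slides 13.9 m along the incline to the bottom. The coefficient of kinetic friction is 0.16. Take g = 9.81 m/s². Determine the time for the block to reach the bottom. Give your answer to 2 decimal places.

The weight component along the incline is mg sin 36.87° = 94.176 N and the normal force is N = mg cos 36.87° = 125.568 N.
Friction up the slope is f = μN = 0.16 × 125.568 = 20.091 N, so the net downslope force is 94.176 − 20.091 = 74.085 N and a = 74.085 / 16 = 4.6303 m/s².
Starting from rest, L = ½at², so t = √(2L/a) = √(2 × 13.9 / 4.6303) = 2.4503 s.

2.45 s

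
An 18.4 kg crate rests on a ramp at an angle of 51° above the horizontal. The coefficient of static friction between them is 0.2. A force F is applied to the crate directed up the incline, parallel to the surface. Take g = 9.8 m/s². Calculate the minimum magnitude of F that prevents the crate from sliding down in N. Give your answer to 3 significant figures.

The normal force is N = mg cos 51° = 113.479 N. With F at its minimum the crate is on the verge of sliding down, so static friction is at its maximum μ_s N = 0.2 × 113.479 = 22.696 N and acts up the slope.
Equilibrium along the incline: F + μ_s N = mg sin 51°, so F = 140.135 − 22.696 = 117.439 N.

117 N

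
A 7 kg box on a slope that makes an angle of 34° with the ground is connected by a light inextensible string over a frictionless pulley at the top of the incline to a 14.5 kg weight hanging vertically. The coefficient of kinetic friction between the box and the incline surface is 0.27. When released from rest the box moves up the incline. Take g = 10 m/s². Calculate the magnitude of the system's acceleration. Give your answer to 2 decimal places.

4.19 m/s²

For the box on the incline: the weight component along the slope is m₁g sin 34° = 7 × 10 × 0.5592 = 39.144 N and the normal force is N = m₁g cos 34° = 58.033 N.
Kinetic friction opposes the box's motion up the incline: f = μN = 0.27 × 58.033 = 15.669 N acting down the slope.
Newton's second law for the box (up-slope positive): T − 39.144 − 15.669 = 7 a. For the hanging weight (downward positive): 14.5 × 10 − T = 14.5 a.
Adding the two equations eliminates T: 90.187 = 21.5 a, so a = 4.1947 m/s².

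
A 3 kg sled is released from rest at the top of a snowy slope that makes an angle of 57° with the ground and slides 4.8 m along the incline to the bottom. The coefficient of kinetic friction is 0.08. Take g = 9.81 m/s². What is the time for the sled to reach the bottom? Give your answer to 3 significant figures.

1.11 s

The weight component along the incline is mg sin 57° = 24.682 N and the normal force is N = mg cos 57° = 16.029 N.
Friction up the slope is f = μN = 0.08 × 16.029 = 1.282 N, so the net downslope force is 24.682 − 1.282 = 23.400 N and a = 23.400 / 3 = 7.8000 m/s².
Starting from rest, L = ½at², so t = √(2L/a) = √(2 × 4.8 / 7.8000) = 1.1094 s.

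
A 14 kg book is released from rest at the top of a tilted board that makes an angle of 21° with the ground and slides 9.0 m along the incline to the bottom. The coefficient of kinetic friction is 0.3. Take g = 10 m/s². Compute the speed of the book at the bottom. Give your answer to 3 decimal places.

3.754 m/s

The weight component along the incline is mg sin 21° = 50.172 N and the normal force is N = mg cos 21° = 130.701 N.
Friction up the slope is f = μN = 0.3 × 130.701 = 39.210 N, so the net downslope force is 50.172 − 39.210 = 10.962 N and a = 10.962 / 14 = 0.7830 m/s².
Starting from rest over a distance of 9.0 m, v² = 2aL = 2 × 0.7830 × 9.0 = 14.0940, so v = 3.7542 m/s.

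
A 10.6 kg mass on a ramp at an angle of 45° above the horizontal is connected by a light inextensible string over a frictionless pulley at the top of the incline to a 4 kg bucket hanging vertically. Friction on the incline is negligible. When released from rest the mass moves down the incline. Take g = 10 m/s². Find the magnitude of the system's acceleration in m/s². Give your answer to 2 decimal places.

For the mass on the incline: the weight component along the slope is m₁g sin 45° = 10.6 × 10 × 0.7071 = 74.953 N and the normal force is N = m₁g cos 45° = 74.953 N.
Newton's second law for the mass (down-slope positive): 74.953 − T = 10.6 a. For the hanging bucket (upward positive): T − 4 × 10 = 4 a.
Adding the two equations eliminates T: 34.953 = 14.6 a, so a = 2.3940 m/s².

2.39 m/s²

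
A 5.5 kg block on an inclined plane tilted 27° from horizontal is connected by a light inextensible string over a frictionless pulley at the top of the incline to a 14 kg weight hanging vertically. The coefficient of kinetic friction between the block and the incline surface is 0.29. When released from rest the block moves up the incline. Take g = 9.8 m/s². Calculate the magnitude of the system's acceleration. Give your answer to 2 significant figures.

5.1 m/s²

For the block on the incline: the weight component along the slope is m₁g sin 27° = 5.5 × 9.8 × 0.4540 = 24.471 N and the normal force is N = m₁g cos 27° = 48.025 N.
Kinetic friction opposes the block's motion up the incline: f = μN = 0.29 × 48.025 = 13.927 N acting down the slope.
Newton's second law for the block (up-slope positive): T − 24.471 − 13.927 = 5.5 a. For the hanging weight (downward positive): 14 × 9.8 − T = 14 a.
Adding the two equations eliminates T: 98.802 = 19.5 a, so a = 5.0668 m/s².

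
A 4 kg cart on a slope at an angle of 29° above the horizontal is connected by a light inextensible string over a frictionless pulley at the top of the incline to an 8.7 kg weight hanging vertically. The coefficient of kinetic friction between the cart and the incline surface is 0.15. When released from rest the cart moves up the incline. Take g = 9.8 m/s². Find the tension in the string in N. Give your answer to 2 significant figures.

43 N

For the cart on the incline: the weight component along the slope is m₁g sin 29° = 4 × 9.8 × 0.4848 = 19.004 N and the normal force is N = m₁g cos 29° = 34.285 N.
Kinetic friction opposes the cart's motion up the incline: f = μN = 0.15 × 34.285 = 5.143 N acting down the slope.
Newton's second law for the cart (up-slope positive): T − 19.004 − 5.143 = 4 a. For the hanging weight (downward positive): 8.7 × 9.8 − T = 8.7 a.
Adding the two equations eliminates T: 61.113 = 12.7 a, so a = 4.8120 m/s².
Then from the hanging weight's equation, T = 8.7 × (9.8 − 4.8120) = 43.396 N.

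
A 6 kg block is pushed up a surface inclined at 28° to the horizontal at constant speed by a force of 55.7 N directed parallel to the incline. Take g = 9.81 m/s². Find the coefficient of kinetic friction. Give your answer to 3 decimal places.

At constant speed ΣF = 0 along the incline. The applied 55.7 N acts up the slope; the weight component mg sin 28° = 27.633 N and kinetic friction μN both act down the slope.
So 55.7 = 27.633 + μ × 51.970, giving μ = (55.7 − 27.633) / 51.970 = 0.5401.

0.540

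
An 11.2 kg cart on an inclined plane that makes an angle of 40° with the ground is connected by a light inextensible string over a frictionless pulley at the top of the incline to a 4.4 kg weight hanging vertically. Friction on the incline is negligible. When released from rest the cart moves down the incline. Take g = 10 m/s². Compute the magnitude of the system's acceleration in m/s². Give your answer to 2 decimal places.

For the cart on the incline: the weight component along the slope is m₁g sin 40° = 11.2 × 10 × 0.6428 = 71.994 N and the normal force is N = m₁g cos 40° = 85.797 N.
Newton's second law for the cart (down-slope positive): 71.994 − T = 11.2 a. For the hanging weight (upward positive): T − 4.4 × 10 = 4.4 a.
Adding the two equations eliminates T: 27.994 = 15.6 a, so a = 1.7945 m/s².

1.79 m/s²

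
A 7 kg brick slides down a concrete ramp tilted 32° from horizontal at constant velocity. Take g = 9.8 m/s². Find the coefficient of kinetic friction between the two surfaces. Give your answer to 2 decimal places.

0.62

At constant velocity the net force along the incline is zero: mg sin 32° = μ mg cos 32°.
So μ = tan 32° = 0.5299 / 0.8480 = 0.6249.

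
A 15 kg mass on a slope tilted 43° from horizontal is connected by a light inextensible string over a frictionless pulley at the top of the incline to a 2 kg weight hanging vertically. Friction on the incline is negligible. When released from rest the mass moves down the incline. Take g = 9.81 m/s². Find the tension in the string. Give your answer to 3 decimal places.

For the mass on the incline: the weight component along the slope is m₁g sin 43° = 15 × 9.81 × 0.6820 = 100.356 N and the normal force is N = m₁g cos 43° = 107.619 N.
Newton's second law for the mass (down-slope positive): 100.356 − T = 15 a. For the hanging weight (upward positive): T − 2 × 9.81 = 2 a.
Adding the two equations eliminates T: 80.736 = 17 a, so a = 4.7492 m/s².
Then from the hanging weight's equation, T = 2 × (9.81 + 4.7492) = 29.118 N.

29.118 N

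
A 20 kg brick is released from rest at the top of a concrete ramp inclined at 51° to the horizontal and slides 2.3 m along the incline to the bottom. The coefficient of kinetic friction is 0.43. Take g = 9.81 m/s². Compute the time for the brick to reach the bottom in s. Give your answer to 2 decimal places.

0.96 s

The weight component along the incline is mg sin 51° = 152.476 N and the normal force is N = mg cos 51° = 123.473 N.
Friction up the slope is f = μN = 0.43 × 123.473 = 53.093 N, so the net downslope force is 152.476 − 53.093 = 99.383 N and a = 99.383 / 20 = 4.9691 m/s².
Starting from rest, L = ½at², so t = √(2L/a) = √(2 × 2.3 / 4.9691) = 0.9621 s.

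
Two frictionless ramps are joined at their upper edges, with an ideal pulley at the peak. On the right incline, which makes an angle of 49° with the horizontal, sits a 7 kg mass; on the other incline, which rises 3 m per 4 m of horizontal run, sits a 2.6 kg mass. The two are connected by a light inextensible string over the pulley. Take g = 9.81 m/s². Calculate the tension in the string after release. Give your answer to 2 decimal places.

25.20 N

Resolve each weight along its own incline: the 7 kg mass has component 7 × 9.81 × sin 49° = 51.826 N down its slope, and the 2.6 kg mass has 2.6 × 9.81 × sin 36.87° = 15.304 N down its slope.
The 7 kg side's 51.826 N exceeds the other side's 15.304 N, so that mass slides down and the 2.6 kg mass slides up. Taking that direction as positive, Newton's second law for the whole system gives 51.826 − 15.304 = (7 + 2.6) a, so a = 36.522 / 9.6 = 3.8044 m/s².
For the 2.6 kg mass (up-slope positive): T − 15.304 = 2.6 × 3.8044, so T = 25.195 N.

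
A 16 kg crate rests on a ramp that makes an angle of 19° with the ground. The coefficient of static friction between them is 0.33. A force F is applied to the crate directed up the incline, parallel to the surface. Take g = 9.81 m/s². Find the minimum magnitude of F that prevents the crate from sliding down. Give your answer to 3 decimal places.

2.126 N

The normal force is N = mg cos 19° = 148.409 N. With F at its minimum the crate is on the verge of sliding down, so static friction is at its maximum μ_s N = 0.33 × 148.409 = 48.975 N and acts up the slope.
Equilibrium along the incline: F + μ_s N = mg sin 19°, so F = 51.101 − 48.975 = 2.126 N.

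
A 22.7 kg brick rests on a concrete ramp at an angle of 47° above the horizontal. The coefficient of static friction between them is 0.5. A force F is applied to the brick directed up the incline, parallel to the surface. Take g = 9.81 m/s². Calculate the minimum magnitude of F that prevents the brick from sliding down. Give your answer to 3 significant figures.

86.9 N

The normal force is N = mg cos 47° = 151.872 N. With F at its minimum the brick is on the verge of sliding down, so static friction is at its maximum μ_s N = 0.5 × 151.872 = 75.936 N and acts up the slope.
Equilibrium along the incline: F + μ_s N = mg sin 47°, so F = 162.863 − 75.936 = 86.927 N.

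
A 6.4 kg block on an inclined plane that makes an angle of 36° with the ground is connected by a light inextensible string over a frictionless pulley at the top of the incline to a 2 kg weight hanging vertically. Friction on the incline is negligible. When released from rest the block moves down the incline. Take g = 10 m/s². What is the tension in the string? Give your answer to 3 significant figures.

24.2 N

For the block on the incline: the weight component along the slope is m₁g sin 36° = 6.4 × 10 × 0.5878 = 37.619 N and the normal force is N = m₁g cos 36° = 51.777 N.
Newton's second law for the block (down-slope positive): 37.619 − T = 6.4 a. For the hanging weight (upward positive): T − 2 × 10 = 2 a.
Adding the two equations eliminates T: 17.619 = 8.4 a, so a = 2.0975 m/s².
Then from the hanging weight's equation, T = 2 × (10 + 2.0975) = 24.195 N.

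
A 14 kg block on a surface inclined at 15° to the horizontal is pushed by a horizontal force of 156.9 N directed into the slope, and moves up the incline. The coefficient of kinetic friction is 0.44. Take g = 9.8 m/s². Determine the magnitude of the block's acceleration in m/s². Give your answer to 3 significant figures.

2.85 m/s²

The horizontal push has components F cos 15° = 156.9 × 0.9659 = 151.550 N up the incline and F sin 15° = 156.9 × 0.2588 = 40.606 N pressing into the surface.
The normal force is therefore N = mg cos 15° + F sin 15° = 132.521 + 40.606 = 173.127 N, and kinetic friction down the slope is μN = 0.44 × 173.127 = 76.176 N.
Along the incline: F cos 15° − mg sin 15° − μN = ma, so 151.550 − 35.507 − 76.176 = 14 a, giving a = 2.8476 m/s².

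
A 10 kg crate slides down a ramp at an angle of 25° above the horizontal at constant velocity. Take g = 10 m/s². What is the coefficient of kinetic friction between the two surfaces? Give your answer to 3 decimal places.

At constant velocity the net force along the incline is zero: mg sin 25° = μ mg cos 25°.
So μ = tan 25° = 0.4226 / 0.9063 = 0.4663.

0.466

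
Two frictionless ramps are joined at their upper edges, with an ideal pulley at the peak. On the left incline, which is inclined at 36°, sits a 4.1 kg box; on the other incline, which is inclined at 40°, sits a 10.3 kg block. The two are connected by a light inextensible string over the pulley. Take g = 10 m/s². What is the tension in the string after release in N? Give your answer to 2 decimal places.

Resolve each weight along its own incline: the 4.1 kg mass has component 4.1 × 10 × sin 36° = 24.099 N down its slope, and the 10.3 kg mass has 10.3 × 10 × sin 40° = 66.207 N down its slope.
The 10.3 kg side's 66.207 N exceeds the other side's 24.099 N, so that mass slides down and the 4.1 kg mass slides up. Taking that direction as positive, Newton's second law for the whole system gives 66.207 − 24.099 = (4.1 + 10.3) a, so a = 42.108 / 14.4 = 2.9242 m/s².
For the 4.1 kg mass (up-slope positive): T − 24.099 = 4.1 × 2.9242, so T = 36.088 N.

36.09 N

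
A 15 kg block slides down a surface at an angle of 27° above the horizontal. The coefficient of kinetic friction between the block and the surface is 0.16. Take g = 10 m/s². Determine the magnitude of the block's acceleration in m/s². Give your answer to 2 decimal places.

Resolving the weight along the incline: the component pulling the block down the slope is mg sin 27° = 15 × 10 × 0.4540 = 68.100 N, and the normal force is N = mg cos 27° = 15 × 10 × 0.8910 = 133.650 N.
Kinetic friction acts up the slope with magnitude f = μN = 0.16 × 133.650 = 21.384 N.
Net force along the incline is 68.100 − 21.384 = 46.716 N, so a = 46.716 / 15 = 3.1144 m/s².

3.11 m/s²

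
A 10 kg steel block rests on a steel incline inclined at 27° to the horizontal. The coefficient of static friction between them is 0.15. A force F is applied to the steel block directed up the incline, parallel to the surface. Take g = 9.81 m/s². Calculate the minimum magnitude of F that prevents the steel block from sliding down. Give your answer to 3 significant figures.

31.4 N

The normal force is N = mg cos 27° = 87.408 N. With F at its minimum the steel block is on the verge of sliding down, so static friction is at its maximum μ_s N = 0.15 × 87.408 = 13.111 N and acts up the slope.
Equilibrium along the incline: F + μ_s N = mg sin 27°, so F = 44.536 − 13.111 = 31.425 N.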